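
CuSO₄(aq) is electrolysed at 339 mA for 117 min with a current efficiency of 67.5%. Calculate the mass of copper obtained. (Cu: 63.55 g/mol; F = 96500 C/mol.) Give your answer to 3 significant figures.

Q = 0.339 × 7020 = 2380 C
n(e⁻) = 2380 / 96500 = 0.02466 mol
Cu²⁺ + 2e⁻ → Cu, so theoretical m(Cu) = 0.01233 × 63.55 = 0.7836 g
Actual mass = 67.5% × 0.7836 = 0.529 g

0.529 g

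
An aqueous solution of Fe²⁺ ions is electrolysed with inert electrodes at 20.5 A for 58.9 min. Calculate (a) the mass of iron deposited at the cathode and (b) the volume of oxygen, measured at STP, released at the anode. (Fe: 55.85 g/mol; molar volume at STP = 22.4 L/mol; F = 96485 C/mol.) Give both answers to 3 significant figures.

21.0 g Fe; 4.20 L O₂

Q = 20.5 × 3534 = 72450 C; n(e⁻) = 72450 / 96485 = 0.7509 mol
Cathode: Fe²⁺ + 2e⁻ → Fe → n(Fe) = 0.7509/2 = 0.3755 mol → 21.0 g
Anode: 2H₂O → O₂ + 4H⁺ + 4e⁻ → n(O₂) = 0.7509/4 = 0.1877 mol → 4.20 L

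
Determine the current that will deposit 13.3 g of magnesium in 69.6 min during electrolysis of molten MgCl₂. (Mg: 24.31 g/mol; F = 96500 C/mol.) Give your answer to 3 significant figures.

25.3 A

n(Mg) = 13.3 / 24.31 = 0.5471 mol
Mg²⁺ + 2e⁻ → Mg, so n(e⁻) = 2 × 0.5471 = 1.094 mol
Q = 1.094 × 96500 = 1.056×10^5 C
I = Q / t = 1.056×10^5 / 4176 s = 25.3 A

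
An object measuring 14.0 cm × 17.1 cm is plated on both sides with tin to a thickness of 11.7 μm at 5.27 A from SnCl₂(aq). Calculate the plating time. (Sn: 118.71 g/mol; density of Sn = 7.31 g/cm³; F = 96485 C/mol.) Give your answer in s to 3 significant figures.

1260 s

Plated area = 2 × 14.0 × 17.1 = 478.8 cm²
Volume = 478.8 × 11.7×10⁻⁴ cm = 0.5602 cm³
m(Sn) = 0.5602 × 7.31 = 4.095 g
n(Sn) = 4.095 / 118.71 = 0.03450 mol; n(e⁻) = 2 × 0.03450 = 0.06900 mol
Q = 0.06900 × 96485 = 6657 C
t = 6657 / 5.27 = 1263 s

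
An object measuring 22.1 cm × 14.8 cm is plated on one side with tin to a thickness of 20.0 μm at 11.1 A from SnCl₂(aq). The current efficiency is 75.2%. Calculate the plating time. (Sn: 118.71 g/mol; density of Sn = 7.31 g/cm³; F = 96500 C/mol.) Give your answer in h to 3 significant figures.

Plated area = 22.1 × 14.8 = 327.1 cm²
Volume = 327.1 × 20.0×10⁻⁴ cm = 0.6542 cm³
m(Sn) = 0.6542 × 7.31 = 4.782 g
n(Sn) = 4.782 / 118.71 = 0.04028 mol; n(e⁻) = 2 × 0.04028 = 0.08056 mol
Q = 0.08056 × 96500 / 0.752 = 10340 C
t = 10340 / 11.1 = 931.5 s = 0.259 h

0.259 h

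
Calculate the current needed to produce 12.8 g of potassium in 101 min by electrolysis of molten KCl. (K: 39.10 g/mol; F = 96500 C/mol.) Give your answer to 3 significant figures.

n(K) = 12.8 / 39.10 = 0.3274 mol
K⁺ + e⁻ → K, so n(e⁻) = 0.3274 mol
Q = 0.3274 × 96500 = 31590 C
I = Q / t = 31590 / 6060 s = 5.21 A

5.21 A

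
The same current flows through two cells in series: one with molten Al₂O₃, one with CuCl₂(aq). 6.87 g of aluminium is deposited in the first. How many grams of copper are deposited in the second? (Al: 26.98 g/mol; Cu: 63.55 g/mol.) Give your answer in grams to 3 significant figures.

24.3 g

n(Al) = 6.87 / 26.98 = 0.2546 mol
Al³⁺ + 3e⁻ → Al, so n(e⁻) = 3 × 0.2546 = 0.7638 mol
Same current for the same time ⇒ same n(e⁻) = 0.7638 mol in both cells.
Cu²⁺ + 2e⁻ → Cu, so n(Cu) = 0.7638 / 2 = 0.3819 mol
m(Cu) = 0.3819 × 63.55 = 24.3 g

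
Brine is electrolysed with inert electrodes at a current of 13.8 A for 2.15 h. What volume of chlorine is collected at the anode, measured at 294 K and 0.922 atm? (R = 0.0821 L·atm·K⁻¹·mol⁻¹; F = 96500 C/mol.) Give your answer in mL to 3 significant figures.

Q = 13.8 A × 7740 s = 1.068×10^5 C
n(e⁻) = Q/F = 1.068×10^5/96500 = 1.107 mol
2Cl⁻ → Cl₂ + 2e⁻, so n(Cl₂) = 1.107 / 2 = 0.5535 mol
V = nRT/P = 0.5535 × 0.0821 × 294 / 0.922 = 14.49 L
= 14500 mL

14500 mL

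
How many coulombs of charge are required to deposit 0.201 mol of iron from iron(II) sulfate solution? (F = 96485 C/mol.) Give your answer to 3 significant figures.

38800 C

Fe²⁺ + 2e⁻ → Fe, so n(e⁻) = 2 × 0.201 = 0.4020 mol
Q = 0.4020 × 96485 = 38790 C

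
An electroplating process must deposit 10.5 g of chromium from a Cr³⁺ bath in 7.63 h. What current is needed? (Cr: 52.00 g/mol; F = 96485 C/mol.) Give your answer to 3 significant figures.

n(Cr) = 10.5 / 52.00 = 0.2019 mol
Cr³⁺ + 3e⁻ → Cr, so n(e⁻) = 3 × 0.2019 = 0.6057 mol
Q = 0.6057 × 96485 = 58440 C
I = Q / t = 58440 / 27468 s = 2.13 A

2.13 A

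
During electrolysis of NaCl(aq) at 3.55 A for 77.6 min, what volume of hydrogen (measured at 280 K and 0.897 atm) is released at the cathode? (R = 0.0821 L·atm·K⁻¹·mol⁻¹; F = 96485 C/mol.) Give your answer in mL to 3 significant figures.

Charge passed = 3.55 × 4656 = 16530 C
n(e⁻) = Q/F = 16530/96485 = 0.1713 mol
2H⁺ + 2e⁻ → H₂, so n(H₂) = 0.1713 / 2 = 0.08565 mol
V = nRT/P = 0.08565 × 0.0821 × 280 / 0.897 = 2.195 L
= 2200 mL

2200 mL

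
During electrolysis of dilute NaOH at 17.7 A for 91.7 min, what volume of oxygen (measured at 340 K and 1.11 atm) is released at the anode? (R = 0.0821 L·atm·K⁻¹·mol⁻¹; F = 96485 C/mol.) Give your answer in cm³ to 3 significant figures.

6350 cm³

Charge passed = 17.7 × 5502 = 97390 C
n(e⁻) = Q/F = 97390/96485 = 1.009 mol
2H₂O → O₂ + 4H⁺ + 4e⁻, so n(O₂) = 1.009 / 4 = 0.2523 mol
V = nRT/P = 0.2523 × 0.0821 × 340 / 1.11 = 6.345 L
= 6350 cm³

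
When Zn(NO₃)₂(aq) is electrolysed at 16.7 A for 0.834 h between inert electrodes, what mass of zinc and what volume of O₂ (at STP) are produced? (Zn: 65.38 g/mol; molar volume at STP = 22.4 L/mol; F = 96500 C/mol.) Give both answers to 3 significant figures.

Q = 16.7 × 3002.4 = 50140 C; n(e⁻) = 50140 / 96500 = 0.5196 mol
Cathode: Zn²⁺ + 2e⁻ → Zn → n(Zn) = 0.5196/2 = 0.2598 mol → 17.0 g
Anode: 2H₂O → O₂ + 4H⁺ + 4e⁻ → n(O₂) = 0.5196/4 = 0.1299 mol → 2.91 L

17.0 g Zn; 2.91 L O₂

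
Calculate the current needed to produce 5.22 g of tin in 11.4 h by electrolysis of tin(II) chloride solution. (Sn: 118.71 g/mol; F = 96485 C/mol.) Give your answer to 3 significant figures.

0.207 A

n(Sn) = 5.22 / 118.71 = 0.04397 mol
Sn²⁺ + 2e⁻ → Sn, so n(e⁻) = 2 × 0.04397 = 0.08794 mol
Q = 0.08794 × 96485 = 8485 C
I = Q / t = 8485 / 41040 s = 0.207 A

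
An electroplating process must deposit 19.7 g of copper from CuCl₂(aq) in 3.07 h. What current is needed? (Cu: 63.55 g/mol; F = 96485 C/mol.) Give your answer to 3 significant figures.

n(Cu) = 19.7 / 63.55 = 0.3100 mol
Cu²⁺ + 2e⁻ → Cu, so n(e⁻) = 2 × 0.3100 = 0.6200 mol
Q = 0.6200 × 96485 = 59820 C
I = Q / t = 59820 / 11052 s = 5.41 A

5.41 A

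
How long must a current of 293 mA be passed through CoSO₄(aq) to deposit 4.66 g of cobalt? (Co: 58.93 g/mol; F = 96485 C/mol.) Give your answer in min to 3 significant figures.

n(Co) = 4.66 / 58.93 = 0.07908 mol
Co²⁺ + 2e⁻ → Co, so n(e⁻) = 2 × 0.07908 = 0.1582 mol
Q = 0.1582 × 96485 = 15260 C
t = Q / I = 15260 / 0.293 = 52080 s = 868 min

868 min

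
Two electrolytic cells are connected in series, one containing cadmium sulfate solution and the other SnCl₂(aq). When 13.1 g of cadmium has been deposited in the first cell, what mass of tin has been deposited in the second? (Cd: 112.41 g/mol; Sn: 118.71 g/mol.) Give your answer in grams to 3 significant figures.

13.8 g

n(Cd) = 13.1 / 112.41 = 0.1165 mol
Cd²⁺ + 2e⁻ → Cd, so n(e⁻) = 2 × 0.1165 = 0.2330 mol
Same current for the same time ⇒ same n(e⁻) = 0.2330 mol in both cells.
Sn²⁺ + 2e⁻ → Sn, so n(Sn) = 0.2330 / 2 = 0.1165 mol
m(Sn) = 0.1165 × 118.71 = 13.8 g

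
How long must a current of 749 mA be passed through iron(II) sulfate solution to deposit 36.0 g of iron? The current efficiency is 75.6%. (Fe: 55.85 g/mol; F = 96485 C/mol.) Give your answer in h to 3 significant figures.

61.0 h

n(Fe) = 36.0 / 55.85 = 0.6446 mol
Fe²⁺ + 2e⁻ → Fe, so n(e⁻) = 2 × 0.6446 = 1.289 mol
Q = 1.289 × 96485 / 0.756 = 1.645×10^5 C
t = Q / I = 1.645×10^5 / 0.749 = 2.196×10^5 s = 61.0 h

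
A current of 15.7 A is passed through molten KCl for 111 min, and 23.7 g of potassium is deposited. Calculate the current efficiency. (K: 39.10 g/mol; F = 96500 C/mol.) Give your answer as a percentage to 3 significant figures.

55.9%

Q = 15.7 × 6660 = 1.046×10^5 C
n(e⁻) = 1.046×10^5 / 96500 = 1.084 mol
K⁺ + e⁻ → K, so theoretical n(K) = 1.084 mol → 42.38 g
Efficiency = 23.7 / 42.38 = 0.5592 = 55.9%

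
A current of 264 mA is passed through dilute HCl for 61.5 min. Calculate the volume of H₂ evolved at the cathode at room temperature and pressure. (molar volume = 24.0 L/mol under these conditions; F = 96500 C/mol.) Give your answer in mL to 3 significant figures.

Charge passed = 0.264 × 3690 = 974.2 C
n(e⁻) = 974.2 / 96500 = 0.01010 mol
2H⁺ + 2e⁻ → H₂, so n(H₂) = 0.01010 / 2 = 0.005050 mol
V = 0.005050 × 24.0 = 0.1212 L
= 121 mL

121 mL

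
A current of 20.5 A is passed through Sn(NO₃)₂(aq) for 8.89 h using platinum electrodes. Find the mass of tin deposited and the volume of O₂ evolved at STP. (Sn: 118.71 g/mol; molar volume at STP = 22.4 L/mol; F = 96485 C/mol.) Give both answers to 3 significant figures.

404 g Sn; 38.1 L O₂

Q = 20.5 × 32004 = 6.561×10^5 C; n(e⁻) = 6.561×10^5 / 96485 = 6.800 mol
Cathode: Sn²⁺ + 2e⁻ → Sn → n(Sn) = 6.800/2 = 3.400 mol → 404 g
Anode: 2H₂O → O₂ + 4H⁺ + 4e⁻ → n(O₂) = 6.800/4 = 1.700 mol → 38.1 L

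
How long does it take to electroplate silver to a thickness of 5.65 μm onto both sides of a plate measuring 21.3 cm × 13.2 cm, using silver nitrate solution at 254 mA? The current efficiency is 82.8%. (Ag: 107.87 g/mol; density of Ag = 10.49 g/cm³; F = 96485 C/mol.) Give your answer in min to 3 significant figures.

236 min

Plated area = 2 × 21.3 × 13.2 = 562.3 cm²
Volume = 562.3 × 5.65×10⁻⁴ cm = 0.3177 cm³
m(Ag) = 0.3177 × 10.49 = 3.333 g
n(Ag) = 3.333 / 107.87 = 0.03090 mol; n(e⁻) = 0.03090 mol
Q = 0.03090 × 96485 / 0.828 = 3601 C
t = 3601 / 0.254 = 14180 s = 236 min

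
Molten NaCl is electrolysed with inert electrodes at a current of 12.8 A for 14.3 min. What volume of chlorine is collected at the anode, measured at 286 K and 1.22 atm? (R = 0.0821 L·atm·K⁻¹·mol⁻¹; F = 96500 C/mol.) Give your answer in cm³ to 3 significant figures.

Q = It = 12.8 × 858 = 10980 C
Moles of electrons = 10980 / 96500 = 0.1138 mol
2Cl⁻ → Cl₂ + 2e⁻, so n(Cl₂) = 0.1138 / 2 = 0.05690 mol
V = nRT/P = 0.05690 × 0.0821 × 286 / 1.22 = 1.095 L
= 1100 cm³

1100 cm³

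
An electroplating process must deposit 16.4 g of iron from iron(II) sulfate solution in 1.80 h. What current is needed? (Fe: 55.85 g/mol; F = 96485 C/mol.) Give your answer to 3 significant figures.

n(Fe) = 16.4 / 55.85 = 0.2936 mol
Fe²⁺ + 2e⁻ → Fe, so n(e⁻) = 2 × 0.2936 = 0.5872 mol
Q = 0.5872 × 96485 = 56660 C
I = Q / t = 56660 / 6480 s = 8.74 A

8.74 A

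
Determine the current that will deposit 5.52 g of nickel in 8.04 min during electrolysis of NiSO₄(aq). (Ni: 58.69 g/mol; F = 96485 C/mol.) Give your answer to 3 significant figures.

n(Ni) = 5.52 / 58.69 = 0.09405 mol
Ni²⁺ + 2e⁻ → Ni, so n(e⁻) = 2 × 0.09405 = 0.1881 mol
Q = 0.1881 × 96485 = 18150 C
I = Q / t = 18150 / 482.4 s = 37.6 A

37.6 A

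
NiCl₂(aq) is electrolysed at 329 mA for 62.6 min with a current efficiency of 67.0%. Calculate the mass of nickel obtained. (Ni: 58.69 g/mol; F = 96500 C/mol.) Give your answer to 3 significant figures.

Q = 0.329 × 3756 = 1236 C
n(e⁻) = 1236 / 96500 = 0.01281 mol
Ni²⁺ + 2e⁻ → Ni, so theoretical m(Ni) = 0.006405 × 58.69 = 0.3759 g
Actual mass = 67.0% × 0.3759 = 0.252 g

0.252 g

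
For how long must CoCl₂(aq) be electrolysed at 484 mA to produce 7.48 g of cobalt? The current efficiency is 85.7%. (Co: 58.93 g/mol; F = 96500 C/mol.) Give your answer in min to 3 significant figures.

n(Co) = 7.48 / 58.93 = 0.1269 mol
Co²⁺ + 2e⁻ → Co, so n(e⁻) = 2 × 0.1269 = 0.2538 mol
Q = 0.2538 × 96500 / 0.857 = 28580 C
t = Q / I = 28580 / 0.484 = 59050 s = 984 min

984 min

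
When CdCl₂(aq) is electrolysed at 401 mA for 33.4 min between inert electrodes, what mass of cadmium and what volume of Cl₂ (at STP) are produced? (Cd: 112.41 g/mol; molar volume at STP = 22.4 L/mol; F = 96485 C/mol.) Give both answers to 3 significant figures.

0.468 g Cd; 0.0933 L Cl₂

Q = 0.401 × 2004 = 803.6 C; n(e⁻) = 803.6 / 96485 = 0.008329 mol
Cathode: Cd²⁺ + 2e⁻ → Cd → n(Cd) = 0.008329/2 = 0.004165 mol → 0.468 g
Anode: 2Cl⁻ → Cl₂ + 2e⁻ → n(Cl₂) = 0.008329/2 = 0.004165 mol → 0.0933 L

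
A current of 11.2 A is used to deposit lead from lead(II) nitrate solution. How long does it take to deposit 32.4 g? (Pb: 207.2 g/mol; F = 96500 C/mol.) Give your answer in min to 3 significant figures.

n(Pb) = 32.4 / 207.2 = 0.1564 mol
Pb²⁺ + 2e⁻ → Pb, so n(e⁻) = 2 × 0.1564 = 0.3128 mol
Q = 0.3128 × 96500 = 30190 C
t = Q / I = 30190 / 11.2 = 2696 s = 44.9 min

44.9 min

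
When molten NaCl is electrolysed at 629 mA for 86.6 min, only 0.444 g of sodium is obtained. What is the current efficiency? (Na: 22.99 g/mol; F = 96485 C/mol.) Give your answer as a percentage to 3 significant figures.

57.0%

Q = 0.629 × 5196 = 3268 C
n(e⁻) = 3268 / 96485 = 0.03387 mol
Na⁺ + e⁻ → Na, so theoretical n(Na) = 0.03387 mol → 0.7787 g
Efficiency = 0.444 / 0.7787 = 0.5702 = 57.0%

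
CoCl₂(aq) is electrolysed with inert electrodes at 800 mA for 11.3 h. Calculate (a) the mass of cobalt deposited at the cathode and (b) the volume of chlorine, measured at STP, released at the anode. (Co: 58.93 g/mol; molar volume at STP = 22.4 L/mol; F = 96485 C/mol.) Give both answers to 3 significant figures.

Q = 0.800 × 40680 = 32540 C; n(e⁻) = 32540 / 96485 = 0.3373 mol
Cathode: Co²⁺ + 2e⁻ → Co → n(Co) = 0.3373/2 = 0.1687 mol → 9.94 g
Anode: 2Cl⁻ → Cl₂ + 2e⁻ → n(Cl₂) = 0.3373/2 = 0.1687 mol → 3.78 L

9.94 g Co; 3.78 L Cl₂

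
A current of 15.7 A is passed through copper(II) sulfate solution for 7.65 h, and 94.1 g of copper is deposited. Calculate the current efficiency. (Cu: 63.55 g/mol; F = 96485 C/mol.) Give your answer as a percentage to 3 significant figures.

66.1%

Q = 15.7 × 27540 = 4.324×10^5 C
n(e⁻) = 4.324×10^5 / 96485 = 4.482 mol
Cu²⁺ + 2e⁻ → Cu, so theoretical n(Cu) = 2.241 mol → 142.4 g
Efficiency = 94.1 / 142.4 = 0.6608 = 66.1%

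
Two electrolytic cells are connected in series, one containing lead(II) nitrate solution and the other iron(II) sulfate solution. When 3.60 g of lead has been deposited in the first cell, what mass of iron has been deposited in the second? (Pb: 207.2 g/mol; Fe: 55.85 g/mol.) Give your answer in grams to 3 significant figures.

0.970 g

n(Pb) = 3.60 / 207.2 = 0.01737 mol
Pb²⁺ + 2e⁻ → Pb, so n(e⁻) = 2 × 0.01737 = 0.03474 mol
Same current for the same time ⇒ same n(e⁻) = 0.03474 mol in both cells.
Fe²⁺ + 2e⁻ → Fe, so n(Fe) = 0.03474 / 2 = 0.01737 mol
m(Fe) = 0.01737 × 55.85 = 0.970 g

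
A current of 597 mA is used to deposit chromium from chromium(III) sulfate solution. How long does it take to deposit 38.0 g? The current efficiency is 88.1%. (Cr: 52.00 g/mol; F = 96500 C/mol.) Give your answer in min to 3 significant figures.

n(Cr) = 38.0 / 52.00 = 0.7308 mol
Cr³⁺ + 3e⁻ → Cr, so n(e⁻) = 3 × 0.7308 = 2.192 mol
Q = 2.192 × 96500 / 0.881 = 2.401×10^5 C
t = Q / I = 2.401×10^5 / 0.597 = 4.022×10^5 s = 6700 min

6700 min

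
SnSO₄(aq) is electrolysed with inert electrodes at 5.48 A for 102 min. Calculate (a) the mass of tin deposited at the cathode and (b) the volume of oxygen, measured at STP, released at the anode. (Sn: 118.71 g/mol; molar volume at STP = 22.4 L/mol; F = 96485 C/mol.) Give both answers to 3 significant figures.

Q = 5.48 × 6120 = 33540 C; n(e⁻) = 33540 / 96485 = 0.3476 mol
Cathode: Sn²⁺ + 2e⁻ → Sn → n(Sn) = 0.3476/2 = 0.1738 mol → 20.6 g
Anode: 2H₂O → O₂ + 4H⁺ + 4e⁻ → n(O₂) = 0.3476/4 = 0.08690 mol → 1.95 L

20.6 g Sn; 1.95 L O₂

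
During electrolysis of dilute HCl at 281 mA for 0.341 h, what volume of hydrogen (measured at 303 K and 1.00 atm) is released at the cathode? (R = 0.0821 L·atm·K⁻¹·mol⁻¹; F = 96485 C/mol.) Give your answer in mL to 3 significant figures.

Charge passed = 0.281 × 1227.6 = 345.0 C
n(e⁻) = Q/F = 345.0/96485 = 0.003576 mol
2H⁺ + 2e⁻ → H₂, so n(H₂) = 0.003576 / 2 = 0.001788 mol
V = nRT/P = 0.001788 × 0.0821 × 303 / 1.00 = 0.04448 L
= 44.5 mL

44.5 mL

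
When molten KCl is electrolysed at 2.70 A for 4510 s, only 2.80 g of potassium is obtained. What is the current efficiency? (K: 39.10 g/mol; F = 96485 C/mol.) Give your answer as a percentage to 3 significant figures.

56.7%

Q = 2.70 × 4510 = 12180 C
n(e⁻) = 12180 / 96485 = 0.1262 mol
K⁺ + e⁻ → K, so theoretical n(K) = 0.1262 mol → 4.934 g
Efficiency = 2.80 / 4.934 = 0.5675 = 56.7%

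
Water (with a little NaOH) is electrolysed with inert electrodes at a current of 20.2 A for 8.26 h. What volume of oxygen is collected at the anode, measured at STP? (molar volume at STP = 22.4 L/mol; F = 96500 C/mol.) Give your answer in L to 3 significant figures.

Charge passed = 20.2 × 29736 = 6.007×10^5 C
n(e⁻) = Q/F = 6.007×10^5/96500 = 6.225 mol
2H₂O → O₂ + 4H⁺ + 4e⁻, so n(O₂) = 6.225 / 4 = 1.556 mol
V = 1.556 × 22.4 = 34.85 L

34.9 L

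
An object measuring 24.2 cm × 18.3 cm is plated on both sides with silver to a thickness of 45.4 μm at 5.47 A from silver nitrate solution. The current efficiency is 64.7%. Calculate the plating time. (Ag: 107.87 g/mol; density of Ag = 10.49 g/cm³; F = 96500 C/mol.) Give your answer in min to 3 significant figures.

178 min

Plated area = 2 × 24.2 × 18.3 = 885.7 cm²
Volume = 885.7 × 45.4×10⁻⁴ cm = 4.021 cm³
m(Ag) = 4.021 × 10.49 = 42.18 g
n(Ag) = 42.18 / 107.87 = 0.3910 mol; n(e⁻) = 0.3910 mol
Q = 0.3910 × 96500 / 0.647 = 58320 C
t = 58320 / 5.47 = 10660 s = 178 min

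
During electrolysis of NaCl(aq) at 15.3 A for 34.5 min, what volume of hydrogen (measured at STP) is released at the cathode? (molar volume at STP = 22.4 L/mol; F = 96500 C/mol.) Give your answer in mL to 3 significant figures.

3680 mL

Q = 15.3 A × 2070 s = 31670 C
n(e⁻) = 31670 / 96500 = 0.3282 mol
2H⁺ + 2e⁻ → H₂, so n(H₂) = 0.3282 / 2 = 0.1641 mol
V = 0.1641 × 22.4 = 3.676 L
= 3680 mL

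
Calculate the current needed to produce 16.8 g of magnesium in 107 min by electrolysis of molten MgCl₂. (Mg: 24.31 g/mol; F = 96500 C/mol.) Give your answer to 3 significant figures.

20.8 A

n(Mg) = 16.8 / 24.31 = 0.6911 mol
Mg²⁺ + 2e⁻ → Mg, so n(e⁻) = 2 × 0.6911 = 1.382 mol
Q = 1.382 × 96500 = 1.334×10^5 C
I = Q / t = 1.334×10^5 / 6420 s = 20.8 A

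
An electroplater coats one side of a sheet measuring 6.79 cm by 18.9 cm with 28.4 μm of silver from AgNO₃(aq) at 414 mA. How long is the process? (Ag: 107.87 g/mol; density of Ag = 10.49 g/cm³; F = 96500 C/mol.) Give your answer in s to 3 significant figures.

Plated area = 6.79 × 18.9 = 128.3 cm²
Volume = 128.3 × 28.4×10⁻⁴ cm = 0.3644 cm³
m(Ag) = 0.3644 × 10.49 = 3.823 g
n(Ag) = 3.823 / 107.87 = 0.03544 mol; n(e⁻) = 0.03544 mol
Q = 0.03544 × 96500 = 3420 C
t = 3420 / 0.414 = 8261 s

8260 s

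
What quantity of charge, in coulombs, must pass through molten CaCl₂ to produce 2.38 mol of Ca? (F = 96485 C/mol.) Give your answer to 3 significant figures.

4.59×10^5 C

Ca²⁺ + 2e⁻ → Ca, so n(e⁻) = 2 × 2.38 = 4.760 mol
Q = 4.760 × 96485 = 4.593×10^5 C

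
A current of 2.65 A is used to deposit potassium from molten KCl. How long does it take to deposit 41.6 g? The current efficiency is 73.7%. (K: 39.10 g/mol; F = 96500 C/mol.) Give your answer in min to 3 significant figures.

876 min

n(K) = 41.6 / 39.10 = 1.064 mol
K⁺ + e⁻ → K, so n(e⁻) = 1.064 mol
Q = 1.064 × 96500 / 0.737 = 1.393×10^5 C
t = Q / I = 1.393×10^5 / 2.65 = 52570 s = 876 min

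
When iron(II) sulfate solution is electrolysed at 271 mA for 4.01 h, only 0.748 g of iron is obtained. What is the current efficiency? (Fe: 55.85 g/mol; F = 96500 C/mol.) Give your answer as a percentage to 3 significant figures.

66.1%

Q = 0.271 × 14436 = 3912 C
n(e⁻) = 3912 / 96500 = 0.04054 mol
Fe²⁺ + 2e⁻ → Fe, so theoretical n(Fe) = 0.02027 mol → 1.132 g
Efficiency = 0.748 / 1.132 = 0.6608 = 66.1%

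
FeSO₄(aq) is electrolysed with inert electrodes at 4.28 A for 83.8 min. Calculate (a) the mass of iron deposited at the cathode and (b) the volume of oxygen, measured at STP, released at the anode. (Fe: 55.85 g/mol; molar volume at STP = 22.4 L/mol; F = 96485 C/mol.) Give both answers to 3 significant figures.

Q = 4.28 × 5028 = 21520 C; n(e⁻) = 21520 / 96485 = 0.2230 mol
Cathode: Fe²⁺ + 2e⁻ → Fe → n(Fe) = 0.2230/2 = 0.1115 mol → 6.23 g
Anode: 2H₂O → O₂ + 4H⁺ + 4e⁻ → n(O₂) = 0.2230/4 = 0.05575 mol → 1.25 L

6.23 g Fe; 1.25 L O₂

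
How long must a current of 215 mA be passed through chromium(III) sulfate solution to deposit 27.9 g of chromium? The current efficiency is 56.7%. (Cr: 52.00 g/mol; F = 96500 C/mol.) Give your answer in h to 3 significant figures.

n(Cr) = 27.9 / 52.00 = 0.5365 mol
Cr³⁺ + 3e⁻ → Cr, so n(e⁻) = 3 × 0.5365 = 1.610 mol
Q = 1.610 × 96500 / 0.567 = 2.740×10^5 C
t = Q / I = 2.740×10^5 / 0.215 = 1.274×10^6 s = 354 h

354 h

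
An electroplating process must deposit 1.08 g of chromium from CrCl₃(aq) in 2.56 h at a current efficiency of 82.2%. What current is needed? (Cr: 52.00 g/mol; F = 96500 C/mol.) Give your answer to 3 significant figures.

0.794 A

n(Cr) = 1.08 / 52.00 = 0.02077 mol
Cr³⁺ + 3e⁻ → Cr, so n(e⁻) = 3 × 0.02077 = 0.06231 mol
Q = 0.06231 × 96500 / 0.822 = 7315 C
I = Q / t = 7315 / 9216 s = 0.794 A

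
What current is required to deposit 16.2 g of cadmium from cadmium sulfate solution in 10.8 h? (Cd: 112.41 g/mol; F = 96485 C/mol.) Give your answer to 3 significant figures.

n(Cd) = 16.2 / 112.41 = 0.1441 mol
Cd²⁺ + 2e⁻ → Cd, so n(e⁻) = 2 × 0.1441 = 0.2882 mol
Q = 0.2882 × 96485 = 27810 C
I = Q / t = 27810 / 38880 s = 0.715 A

0.715 A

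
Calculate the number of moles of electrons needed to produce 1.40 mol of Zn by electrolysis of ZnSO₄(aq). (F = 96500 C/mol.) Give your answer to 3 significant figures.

Zn²⁺ + 2e⁻ → Zn, so n(e⁻) = 2 × 1.40 = 2.800 mol

2.80 mol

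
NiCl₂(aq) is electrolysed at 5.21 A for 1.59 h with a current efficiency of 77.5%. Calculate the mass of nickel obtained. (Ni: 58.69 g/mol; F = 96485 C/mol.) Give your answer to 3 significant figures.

Q = 5.21 × 5724 = 29820 C
n(e⁻) = 29820 / 96485 = 0.3091 mol
Ni²⁺ + 2e⁻ → Ni, so theoretical m(Ni) = 0.1546 × 58.69 = 9.073 g
Actual mass = 77.5% × 9.073 = 7.03 g

7.03 g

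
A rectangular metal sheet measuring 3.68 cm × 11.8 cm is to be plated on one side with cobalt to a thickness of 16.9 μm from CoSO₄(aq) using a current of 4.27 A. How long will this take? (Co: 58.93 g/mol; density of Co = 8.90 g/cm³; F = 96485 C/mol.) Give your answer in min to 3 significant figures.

8.35 min

Plated area = 3.68 × 11.8 = 43.42 cm²
Volume = 43.42 × 16.9×10⁻⁴ cm = 0.07338 cm³
m(Co) = 0.07338 × 8.90 = 0.6531 g
n(Co) = 0.6531 / 58.93 = 0.01108 mol; n(e⁻) = 2 × 0.01108 = 0.02216 mol
Q = 0.02216 × 96485 = 2138 C
t = 2138 / 4.27 = 500.7 s = 8.35 min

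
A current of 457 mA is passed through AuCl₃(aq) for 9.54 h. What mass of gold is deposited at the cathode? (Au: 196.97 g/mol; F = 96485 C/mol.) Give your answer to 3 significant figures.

Q = 0.457 A × 34344 s = 15700 C
Moles of electrons = 15700 / 96485 = 0.1627 mol
Au³⁺ + 3e⁻ → Au, so n(Au) = 0.1627 / 3 = 0.05423 mol
m = 0.05423 × 196.97 = 10.7 g

10.7 g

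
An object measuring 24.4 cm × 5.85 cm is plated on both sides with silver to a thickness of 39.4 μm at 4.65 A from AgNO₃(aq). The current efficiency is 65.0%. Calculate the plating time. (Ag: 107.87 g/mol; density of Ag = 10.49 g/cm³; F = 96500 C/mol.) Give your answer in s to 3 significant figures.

Plated area = 2 × 24.4 × 5.85 = 285.5 cm²
Volume = 285.5 × 39.4×10⁻⁴ cm = 1.125 cm³
m(Ag) = 1.125 × 10.49 = 11.80 g
n(Ag) = 11.80 / 107.87 = 0.1094 mol; n(e⁻) = 0.1094 mol
Q = 0.1094 × 96500 / 0.650 = 16240 C
t = 16240 / 4.65 = 3492 s

3490 s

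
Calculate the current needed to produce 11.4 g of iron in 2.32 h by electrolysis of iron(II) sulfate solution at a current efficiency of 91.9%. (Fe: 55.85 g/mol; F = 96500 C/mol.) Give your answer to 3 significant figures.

5.13 A

n(Fe) = 11.4 / 55.85 = 0.2041 mol
Fe²⁺ + 2e⁻ → Fe, so n(e⁻) = 2 × 0.2041 = 0.4082 mol
Q = 0.4082 × 96500 / 0.919 = 42860 C
I = Q / t = 42860 / 8352 s = 5.13 A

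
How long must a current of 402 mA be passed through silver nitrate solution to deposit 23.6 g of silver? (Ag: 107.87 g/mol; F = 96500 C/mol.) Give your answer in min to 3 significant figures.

875 min

n(Ag) = 23.6 / 107.87 = 0.2188 mol
Ag⁺ + e⁻ → Ag, so n(e⁻) = 0.2188 mol
Q = 0.2188 × 96500 = 21110 C
t = Q / I = 21110 / 0.402 = 52510 s = 875 min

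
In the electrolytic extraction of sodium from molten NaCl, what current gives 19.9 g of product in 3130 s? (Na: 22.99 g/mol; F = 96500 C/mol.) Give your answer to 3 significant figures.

26.7 A

n(Na) = 19.9 / 22.99 = 0.8656 mol
Na⁺ + e⁻ → Na, so n(e⁻) = 0.8656 mol
Q = 0.8656 × 96500 = 83530 C
I = Q / t = 83530 / 3130 s = 26.7 A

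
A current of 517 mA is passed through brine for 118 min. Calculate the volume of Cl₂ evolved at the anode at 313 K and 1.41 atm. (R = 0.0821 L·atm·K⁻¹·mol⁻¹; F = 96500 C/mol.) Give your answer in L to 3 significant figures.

Q = 0.517 A × 7080 s = 3660 C
Moles of electrons = 3660 / 96500 = 0.03793 mol
2Cl⁻ → Cl₂ + 2e⁻, so n(Cl₂) = 0.03793 / 2 = 0.01897 mol
V = nRT/P = 0.01897 × 0.0821 × 313 / 1.41 = 0.3457 L

0.346 L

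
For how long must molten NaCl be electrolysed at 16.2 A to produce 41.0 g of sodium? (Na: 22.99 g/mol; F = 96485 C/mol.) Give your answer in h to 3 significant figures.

n(Na) = 41.0 / 22.99 = 1.783 mol
Na⁺ + e⁻ → Na, so n(e⁻) = 1.783 mol
Q = 1.783 × 96485 = 1.720×10^5 C
t = Q / I = 1.720×10^5 / 16.2 = 10620 s = 2.95 h

2.95 h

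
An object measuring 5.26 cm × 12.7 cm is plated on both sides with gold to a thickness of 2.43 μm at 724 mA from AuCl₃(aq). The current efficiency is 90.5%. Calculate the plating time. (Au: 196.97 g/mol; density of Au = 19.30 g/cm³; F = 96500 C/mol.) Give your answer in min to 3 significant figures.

Plated area = 2 × 5.26 × 12.7 = 133.6 cm²
Volume = 133.6 × 2.43×10⁻⁴ cm = 0.03246 cm³
m(Au) = 0.03246 × 19.30 = 0.6265 g
n(Au) = 0.6265 / 196.97 = 0.003181 mol; n(e⁻) = 3 × 0.003181 = 0.009543 mol
Q = 0.009543 × 96500 / 0.905 = 1018 C
t = 1018 / 0.724 = 1406 s = 23.4 min

23.4 min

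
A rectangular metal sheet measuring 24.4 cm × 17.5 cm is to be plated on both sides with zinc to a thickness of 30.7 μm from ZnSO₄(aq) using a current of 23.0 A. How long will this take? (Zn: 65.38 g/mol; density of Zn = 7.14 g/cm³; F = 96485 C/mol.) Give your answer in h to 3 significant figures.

0.667 h

Plated area = 2 × 24.4 × 17.5 = 854.0 cm²
Volume = 854.0 × 30.7×10⁻⁴ cm = 2.622 cm³
m(Zn) = 2.622 × 7.14 = 18.72 g
n(Zn) = 18.72 / 65.38 = 0.2863 mol; n(e⁻) = 2 × 0.2863 = 0.5726 mol
Q = 0.5726 × 96485 = 55250 C
t = 55250 / 23.0 = 2402 s = 0.667 h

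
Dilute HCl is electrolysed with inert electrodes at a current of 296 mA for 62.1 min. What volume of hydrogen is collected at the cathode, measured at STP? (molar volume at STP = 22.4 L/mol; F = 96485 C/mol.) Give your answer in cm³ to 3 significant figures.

Q = It = 0.296 × 3726 = 1103 C
n(e⁻) = Q/F = 1103/96485 = 0.01143 mol
2H⁺ + 2e⁻ → H₂, so n(H₂) = 0.01143 / 2 = 0.005715 mol
V = 0.005715 × 22.4 = 0.1280 L
= 128 cm³

128 cm³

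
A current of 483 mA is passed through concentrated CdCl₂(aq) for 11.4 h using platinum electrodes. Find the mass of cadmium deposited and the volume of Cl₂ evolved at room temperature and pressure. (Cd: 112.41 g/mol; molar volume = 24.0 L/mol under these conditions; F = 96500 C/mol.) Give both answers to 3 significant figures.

11.5 g Cd; 2.46 L Cl₂

Q = 0.483 × 41040 = 19820 C; n(e⁻) = 19820 / 96500 = 0.2054 mol
Cathode: Cd²⁺ + 2e⁻ → Cd → n(Cd) = 0.2054/2 = 0.1027 mol → 11.5 g
Anode: 2Cl⁻ → Cl₂ + 2e⁻ → n(Cl₂) = 0.2054/2 = 0.1027 mol → 2.46 L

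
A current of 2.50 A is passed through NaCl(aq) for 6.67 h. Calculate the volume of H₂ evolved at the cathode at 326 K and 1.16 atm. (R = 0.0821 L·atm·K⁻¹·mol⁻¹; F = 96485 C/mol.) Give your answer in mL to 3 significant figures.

7180 mL

Q = 2.50 A × 24012 s = 60030 C
Moles of electrons = 60030 / 96485 = 0.6222 mol
2H⁺ + 2e⁻ → H₂, so n(H₂) = 0.6222 / 2 = 0.3111 mol
V = nRT/P = 0.3111 × 0.0821 × 326 / 1.16 = 7.178 L
= 7180 mL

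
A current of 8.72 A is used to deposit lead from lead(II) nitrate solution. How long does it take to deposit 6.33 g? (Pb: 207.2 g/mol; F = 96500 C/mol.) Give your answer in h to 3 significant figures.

0.188 h

n(Pb) = 6.33 / 207.2 = 0.03055 mol
Pb²⁺ + 2e⁻ → Pb, so n(e⁻) = 2 × 0.03055 = 0.06110 mol
Q = 0.06110 × 96500 = 5896 C
t = Q / I = 5896 / 8.72 = 676.1 s = 0.188 h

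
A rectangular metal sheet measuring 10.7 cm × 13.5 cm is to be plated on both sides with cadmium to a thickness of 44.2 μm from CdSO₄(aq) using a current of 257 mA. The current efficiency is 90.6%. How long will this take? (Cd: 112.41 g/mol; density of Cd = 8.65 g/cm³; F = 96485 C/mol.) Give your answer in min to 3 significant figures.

1360 min

Plated area = 2 × 10.7 × 13.5 = 288.9 cm²
Volume = 288.9 × 44.2×10⁻⁴ cm = 1.277 cm³
m(Cd) = 1.277 × 8.65 = 11.05 g
n(Cd) = 11.05 / 112.41 = 0.09830 mol; n(e⁻) = 2 × 0.09830 = 0.1966 mol
Q = 0.1966 × 96485 / 0.906 = 20940 C
t = 20940 / 0.257 = 81480 s = 1360 min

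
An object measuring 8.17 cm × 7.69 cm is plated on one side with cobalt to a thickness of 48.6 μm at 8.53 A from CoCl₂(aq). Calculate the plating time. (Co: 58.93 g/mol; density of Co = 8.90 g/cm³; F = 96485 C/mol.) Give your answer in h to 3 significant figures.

0.290 h

Plated area = 8.17 × 7.69 = 62.83 cm²
Volume = 62.83 × 48.6×10⁻⁴ cm = 0.3054 cm³
m(Co) = 0.3054 × 8.90 = 2.718 g
n(Co) = 2.718 / 58.93 = 0.04612 mol; n(e⁻) = 2 × 0.04612 = 0.09224 mol
Q = 0.09224 × 96485 = 8900 C
t = 8900 / 8.53 = 1043 s = 0.290 h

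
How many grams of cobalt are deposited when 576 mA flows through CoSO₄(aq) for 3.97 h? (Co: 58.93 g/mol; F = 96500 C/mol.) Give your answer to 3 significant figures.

2.51 g

Q = It = 0.576 × 14292 = 8232 C
Moles of electrons = 8232 / 96500 = 0.08531 mol
Co²⁺ + 2e⁻ → Co, so n(Co) = 0.08531 / 2 = 0.04266 mol
m = 0.04266 × 58.93 = 2.51 g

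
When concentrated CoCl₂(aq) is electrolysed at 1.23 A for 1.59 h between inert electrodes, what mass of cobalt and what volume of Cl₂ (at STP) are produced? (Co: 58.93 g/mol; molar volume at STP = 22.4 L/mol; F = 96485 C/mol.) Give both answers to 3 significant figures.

2.15 g Co; 0.817 L Cl₂

Q = 1.23 × 5724 = 7041 C; n(e⁻) = 7041 / 96485 = 0.07298 mol
Cathode: Co²⁺ + 2e⁻ → Co → n(Co) = 0.07298/2 = 0.03649 mol → 2.15 g
Anode: 2Cl⁻ → Cl₂ + 2e⁻ → n(Cl₂) = 0.07298/2 = 0.03649 mol → 0.817 L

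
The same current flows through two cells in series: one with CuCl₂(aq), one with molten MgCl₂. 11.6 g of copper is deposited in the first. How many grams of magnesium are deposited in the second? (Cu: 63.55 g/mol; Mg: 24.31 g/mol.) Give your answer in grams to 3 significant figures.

4.44 g

n(Cu) = 11.6 / 63.55 = 0.1825 mol
Cu²⁺ + 2e⁻ → Cu, so n(e⁻) = 2 × 0.1825 = 0.3650 mol
The cells are in series, so the same charge (and hence the same n(e⁻) = 0.3650 mol) passes through both.
Mg²⁺ + 2e⁻ → Mg, so n(Mg) = 0.3650 / 2 = 0.1825 mol
m(Mg) = 0.1825 × 24.31 = 4.44 g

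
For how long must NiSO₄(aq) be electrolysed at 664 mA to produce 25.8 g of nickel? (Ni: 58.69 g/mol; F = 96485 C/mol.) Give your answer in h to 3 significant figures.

35.5 h

n(Ni) = 25.8 / 58.69 = 0.4396 mol
Ni²⁺ + 2e⁻ → Ni, so n(e⁻) = 2 × 0.4396 = 0.8792 mol
Q = 0.8792 × 96485 = 84830 C
t = Q / I = 84830 / 0.664 = 1.278×10^5 s = 35.5 h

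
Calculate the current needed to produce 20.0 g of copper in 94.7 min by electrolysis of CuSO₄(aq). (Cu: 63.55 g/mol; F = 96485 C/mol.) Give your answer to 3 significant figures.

10.7 A

n(Cu) = 20.0 / 63.55 = 0.3147 mol
Cu²⁺ + 2e⁻ → Cu, so n(e⁻) = 2 × 0.3147 = 0.6294 mol
Q = 0.6294 × 96485 = 60730 C
I = Q / t = 60730 / 5682 s = 10.7 A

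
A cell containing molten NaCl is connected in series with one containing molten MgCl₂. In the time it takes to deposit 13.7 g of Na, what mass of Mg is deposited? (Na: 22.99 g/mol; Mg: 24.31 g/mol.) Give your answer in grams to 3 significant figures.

n(Na) = 13.7 / 22.99 = 0.5959 mol
Na⁺ + e⁻ → Na, so n(e⁻) = 0.5959 mol
In series, the same 0.5959 mol of electrons flows through the second cell.
Mg²⁺ + 2e⁻ → Mg, so n(Mg) = 0.5959 / 2 = 0.2980 mol
m(Mg) = 0.2980 × 24.31 = 7.24 g

7.24 g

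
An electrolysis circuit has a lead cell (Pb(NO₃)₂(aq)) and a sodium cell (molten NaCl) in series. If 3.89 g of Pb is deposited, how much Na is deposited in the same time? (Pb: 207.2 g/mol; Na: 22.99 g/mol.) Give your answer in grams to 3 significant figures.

0.863 g

n(Pb) = 3.89 / 207.2 = 0.01877 mol
Pb²⁺ + 2e⁻ → Pb, so n(e⁻) = 2 × 0.01877 = 0.03754 mol
In series, the same 0.03754 mol of electrons flows through the second cell.
Na⁺ + e⁻ → Na, so n(Na) = 0.03754 mol
m(Na) = 0.03754 × 22.99 = 0.863 g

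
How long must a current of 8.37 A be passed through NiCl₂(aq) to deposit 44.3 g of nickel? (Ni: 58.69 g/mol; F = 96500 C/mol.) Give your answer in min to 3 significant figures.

290 min

n(Ni) = 44.3 / 58.69 = 0.7548 mol
Ni²⁺ + 2e⁻ → Ni, so n(e⁻) = 2 × 0.7548 = 1.510 mol
Q = 1.510 × 96500 = 1.457×10^5 C
t = Q / I = 1.457×10^5 / 8.37 = 17410 s = 290 min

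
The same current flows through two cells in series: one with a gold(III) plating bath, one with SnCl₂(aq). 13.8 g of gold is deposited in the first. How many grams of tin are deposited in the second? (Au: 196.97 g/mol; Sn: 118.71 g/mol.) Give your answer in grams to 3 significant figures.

n(Au) = 13.8 / 196.97 = 0.07006 mol
Au³⁺ + 3e⁻ → Au, so n(e⁻) = 3 × 0.07006 = 0.2102 mol
Same current for the same time ⇒ same n(e⁻) = 0.2102 mol in both cells.
Sn²⁺ + 2e⁻ → Sn, so n(Sn) = 0.2102 / 2 = 0.1051 mol
m(Sn) = 0.1051 × 118.71 = 12.5 g

12.5 g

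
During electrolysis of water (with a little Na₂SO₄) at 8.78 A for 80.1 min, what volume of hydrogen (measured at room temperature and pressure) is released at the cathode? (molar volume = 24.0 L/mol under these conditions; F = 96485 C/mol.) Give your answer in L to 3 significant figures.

Charge passed = 8.78 × 4806 = 42200 C
n(e⁻) = Q/F = 42200/96485 = 0.4374 mol
2H⁺ + 2e⁻ → H₂, so n(H₂) = 0.4374 / 2 = 0.2187 mol
V = 0.2187 × 24.0 = 5.249 L

5.25 L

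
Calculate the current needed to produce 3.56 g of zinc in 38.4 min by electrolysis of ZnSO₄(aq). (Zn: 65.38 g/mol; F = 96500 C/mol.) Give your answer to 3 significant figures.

n(Zn) = 3.56 / 65.38 = 0.05445 mol
Zn²⁺ + 2e⁻ → Zn, so n(e⁻) = 2 × 0.05445 = 0.1089 mol
Q = 0.1089 × 96500 = 10510 C
I = Q / t = 10510 / 2304 s = 4.56 A

4.56 A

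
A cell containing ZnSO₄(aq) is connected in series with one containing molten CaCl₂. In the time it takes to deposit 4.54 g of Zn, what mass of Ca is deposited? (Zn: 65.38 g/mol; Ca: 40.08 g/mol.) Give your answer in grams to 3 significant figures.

2.78 g

n(Zn) = 4.54 / 65.38 = 0.06944 mol
Zn²⁺ + 2e⁻ → Zn, so n(e⁻) = 2 × 0.06944 = 0.1389 mol
The cells are in series, so the same charge (and hence the same n(e⁻) = 0.1389 mol) passes through both.
Ca²⁺ + 2e⁻ → Ca, so n(Ca) = 0.1389 / 2 = 0.06945 mol
m(Ca) = 0.06945 × 40.08 = 2.78 g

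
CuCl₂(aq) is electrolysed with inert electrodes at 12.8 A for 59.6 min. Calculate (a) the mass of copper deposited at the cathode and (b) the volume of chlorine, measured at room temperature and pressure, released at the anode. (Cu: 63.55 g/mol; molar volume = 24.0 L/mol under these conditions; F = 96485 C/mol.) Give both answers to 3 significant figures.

15.1 g Cu; 5.69 L Cl₂

Q = 12.8 × 3576 = 45770 C; n(e⁻) = 45770 / 96485 = 0.4744 mol
Cathode: Cu²⁺ + 2e⁻ → Cu → n(Cu) = 0.4744/2 = 0.2372 mol → 15.1 g
Anode: 2Cl⁻ → Cl₂ + 2e⁻ → n(Cl₂) = 0.4744/2 = 0.2372 mol → 5.69 L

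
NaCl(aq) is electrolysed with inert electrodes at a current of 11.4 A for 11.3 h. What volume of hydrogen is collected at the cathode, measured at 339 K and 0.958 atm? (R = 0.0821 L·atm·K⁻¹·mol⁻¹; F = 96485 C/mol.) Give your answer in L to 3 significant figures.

69.8 L

Q = It = 11.4 × 40680 = 4.638×10^5 C
n(e⁻) = 4.638×10^5 / 96485 = 4.807 mol
2H⁺ + 2e⁻ → H₂, so n(H₂) = 4.807 / 2 = 2.404 mol
V = nRT/P = 2.404 × 0.0821 × 339 / 0.958 = 69.84 L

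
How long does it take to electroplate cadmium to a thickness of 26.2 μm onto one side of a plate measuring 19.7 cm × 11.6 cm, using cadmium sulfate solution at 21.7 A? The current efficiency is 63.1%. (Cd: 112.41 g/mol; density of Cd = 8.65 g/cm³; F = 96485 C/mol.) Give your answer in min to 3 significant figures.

10.8 min

Plated area = 19.7 × 11.6 = 228.5 cm²
Volume = 228.5 × 26.2×10⁻⁴ cm = 0.5987 cm³
m(Cd) = 0.5987 × 8.65 = 5.179 g
n(Cd) = 5.179 / 112.41 = 0.04607 mol; n(e⁻) = 2 × 0.04607 = 0.09214 mol
Q = 0.09214 × 96485 / 0.631 = 14090 C
t = 14090 / 21.7 = 649.3 s = 10.8 min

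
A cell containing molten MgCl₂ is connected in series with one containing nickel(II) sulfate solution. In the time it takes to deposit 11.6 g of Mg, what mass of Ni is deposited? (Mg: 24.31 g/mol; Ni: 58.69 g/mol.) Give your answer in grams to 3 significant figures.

28.0 g

n(Mg) = 11.6 / 24.31 = 0.4772 mol
Mg²⁺ + 2e⁻ → Mg, so n(e⁻) = 2 × 0.4772 = 0.9544 mol
Since the cells are in series, n(e⁻) in the Ni cell is also 0.9544 mol.
Ni²⁺ + 2e⁻ → Ni, so n(Ni) = 0.9544 / 2 = 0.4772 mol
m(Ni) = 0.4772 × 58.69 = 28.0 g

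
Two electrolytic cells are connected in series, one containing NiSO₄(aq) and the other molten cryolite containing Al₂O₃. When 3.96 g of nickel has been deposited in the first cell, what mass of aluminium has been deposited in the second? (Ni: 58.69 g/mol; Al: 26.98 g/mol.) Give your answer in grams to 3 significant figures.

1.21 g

n(Ni) = 3.96 / 58.69 = 0.06747 mol
Ni²⁺ + 2e⁻ → Ni, so n(e⁻) = 2 × 0.06747 = 0.1349 mol
The cells are in series, so the same charge (and hence the same n(e⁻) = 0.1349 mol) passes through both.
Al³⁺ + 3e⁻ → Al, so n(Al) = 0.1349 / 3 = 0.04497 mol
m(Al) = 0.04497 × 26.98 = 1.21 g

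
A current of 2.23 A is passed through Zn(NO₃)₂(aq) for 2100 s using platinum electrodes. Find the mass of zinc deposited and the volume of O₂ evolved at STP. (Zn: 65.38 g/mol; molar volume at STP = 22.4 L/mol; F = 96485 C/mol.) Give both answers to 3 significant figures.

1.59 g Zn; 0.272 L O₂

Q = 2.23 × 2100 = 4683 C; n(e⁻) = 4683 / 96485 = 0.04854 mol
Cathode: Zn²⁺ + 2e⁻ → Zn → n(Zn) = 0.04854/2 = 0.02427 mol → 1.59 g
Anode: 2H₂O → O₂ + 4H⁺ + 4e⁻ → n(O₂) = 0.04854/4 = 0.01214 mol → 0.272 L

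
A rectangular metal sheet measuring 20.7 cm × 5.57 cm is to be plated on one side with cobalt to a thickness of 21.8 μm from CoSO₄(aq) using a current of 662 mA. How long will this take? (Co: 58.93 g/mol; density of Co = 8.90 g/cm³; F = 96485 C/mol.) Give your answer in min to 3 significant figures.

Plated area = 20.7 × 5.57 = 115.3 cm²
Volume = 115.3 × 21.8×10⁻⁴ cm = 0.2514 cm³
m(Co) = 0.2514 × 8.90 = 2.237 g
n(Co) = 2.237 / 58.93 = 0.03796 mol; n(e⁻) = 2 × 0.03796 = 0.07592 mol
Q = 0.07592 × 96485 = 7325 C
t = 7325 / 0.662 = 11060 s = 184 min

184 min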